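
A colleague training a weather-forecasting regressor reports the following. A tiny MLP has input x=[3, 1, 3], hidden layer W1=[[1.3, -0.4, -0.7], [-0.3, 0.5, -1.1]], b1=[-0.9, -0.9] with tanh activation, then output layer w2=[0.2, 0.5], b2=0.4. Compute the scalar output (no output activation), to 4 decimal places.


z1[0] = (1.3)·(3) + (-0.4)·(1) + (-0.7)·(3) - 0.9 = 0.5
z1[1] = (-0.3)·(3) + (0.5)·(1) + (-1.1)·(3) - 0.9 = -4.6
h = tanh(z1) = [0.4621, -0.9998]
output = (0.2)·(0.4621) + (0.5)·(-0.9998) + 0.4 = -0.0075

-0.0075


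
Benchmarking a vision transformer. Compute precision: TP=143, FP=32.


Precision = TP/(TP+FP)
= 143/(143+32)
= 143/175 = 81.71%

81.71%


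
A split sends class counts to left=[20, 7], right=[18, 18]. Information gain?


Parent = [38, 25], H_parent = 0.9691
H_left = 0.8256 (n=27), H_right = 1 (n=36)
H_children = (27/63)·0.8256 + (36/63)·1 = 0.9253
IG = 0.9691 - 0.9253 = 0.0438

0.0438


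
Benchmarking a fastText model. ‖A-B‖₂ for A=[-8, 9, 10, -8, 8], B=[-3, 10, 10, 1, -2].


d = √((-8+ 3)² + (9-10)² + (10-10)² + (-8-1)² + (8+ 2)²)
  = √(25 + 1 + 0 + 81 + 100)
  = √207 = 14.3875

14.3875


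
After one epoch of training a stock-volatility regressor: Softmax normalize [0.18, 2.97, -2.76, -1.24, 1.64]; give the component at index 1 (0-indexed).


Exponentials: e^0.18=1.1972, e^2.97=19.4919, e^-2.76=0.0633, e^-1.24=0.2894, e^1.64=5.1552
Sum = 26.197
Softmax = [0.0457, 0.7441, 0.0024, 0.011, 0.1968]
p[1] = 19.4919/26.197 = 0.7441

0.7441


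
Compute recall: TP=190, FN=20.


Recall = TP/(TP+FN)
= 190/(190+20)
= 190/210 = 90.48%

90.48%


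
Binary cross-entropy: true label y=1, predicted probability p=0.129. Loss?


BCE = -[y·ln(p) + (1-y)·ln(1-p)]
= -1·ln(0.129) - 0
= -ln(0.129) = 2.0479

2.0479


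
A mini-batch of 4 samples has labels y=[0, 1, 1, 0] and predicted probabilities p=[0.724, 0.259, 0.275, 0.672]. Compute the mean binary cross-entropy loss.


L[0] = -ln(1-0.724) = -ln(0.276) = 1.2874
L[1] = -ln(0.259) = 1.3509
L[2] = -ln(0.275) = 1.291
L[3] = -ln(1-0.672) = -ln(0.328) = 1.1147
mean = (1.2874 + 1.3509 + 1.291 + 1.1147)/4 = 1.261

1.261


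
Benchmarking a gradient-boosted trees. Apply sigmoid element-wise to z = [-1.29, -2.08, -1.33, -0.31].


σ(-1.29) = 1/(1+e^1.29) = 0.2159
σ(-2.08) = 1/(1+e^2.08) = 0.1111
σ(-1.33) = 1/(1+e^1.33) = 0.2092
σ(-0.31) = 1/(1+e^0.31) = 0.4231
result = [0.2159, 0.1111, 0.2092, 0.4231]

[0.2159, 0.1111, 0.2092, 0.4231]


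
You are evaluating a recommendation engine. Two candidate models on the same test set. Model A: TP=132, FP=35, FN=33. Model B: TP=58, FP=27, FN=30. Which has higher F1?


Model A: P=132/167=0.7904, R=132/165=0.8, F1=2PR/(P+R)=2TP/(2TP+FP+FN)=264/332=0.7952
Model B: P=58/85=0.6824, R=58/88=0.6591, F1=2PR/(P+R)=2TP/(2TP+FP+FN)=116/173=0.6705
0.7952 > 0.6705 → Model A

Model A


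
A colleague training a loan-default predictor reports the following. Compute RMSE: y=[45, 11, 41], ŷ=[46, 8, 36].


MSE = 35/3 = 11.6667
RMSE = √(35/3) = 3.4157

3.4157


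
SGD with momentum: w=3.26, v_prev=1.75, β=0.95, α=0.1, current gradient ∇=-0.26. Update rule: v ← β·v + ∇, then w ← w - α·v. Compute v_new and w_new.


v_new = 0.95·1.75 - 0.26 = 1.6625 - 0.26 = 1.4025
w_new = 3.26 - 0.1·1.4025 = 3.26 - 0.14025 = 3.11975

v_new=1.4025, w_new=3.11975


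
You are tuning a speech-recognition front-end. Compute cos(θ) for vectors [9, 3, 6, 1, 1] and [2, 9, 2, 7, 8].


A·B = 9·2 + 3·9 + 6·2 + 1·7 + 1·8 = 72
‖A‖ = √128 = 11.3137, ‖B‖ = √202 = 14.2127
cos = 72/(√128·√202) = 72/√25856 = 0.4478

0.4478


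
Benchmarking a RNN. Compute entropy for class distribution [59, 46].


Probabilities: [59/105, 46/105] ≈ [0.5619, 0.4381]
H = -((59/105)·log₂(59/105) + (46/105)·log₂(46/105))
  = 0.9889 bits

0.9889 bits


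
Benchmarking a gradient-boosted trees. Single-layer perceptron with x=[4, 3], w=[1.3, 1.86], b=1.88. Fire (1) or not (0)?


z = (4)·(1.3) + (3)·(1.86) + 1.88
  = 12.66
step(z) = 1 (z≥0)

1


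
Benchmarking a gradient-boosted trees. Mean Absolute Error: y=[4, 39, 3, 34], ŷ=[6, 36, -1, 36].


Absolute errors: |4-6|=2, |39-36|=3, |3+ 1|=4, |34-36|=2
Sum = 11
MAE = 11/4 = 11/4

11/4


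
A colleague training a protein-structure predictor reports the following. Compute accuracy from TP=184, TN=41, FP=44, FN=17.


Accuracy = (TP+TN)/(TP+TN+FP+FN)
= (184+41)/(286)
= 225/286 = 78.67%

78.67%


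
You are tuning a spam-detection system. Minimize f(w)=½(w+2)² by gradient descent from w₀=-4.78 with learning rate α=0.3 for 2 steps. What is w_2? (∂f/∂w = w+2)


step 1: grad = -4.78+2 = -2.78; w = -4.78 - 0.3·(-2.78) = -3.946
step 2: grad = -3.946+2 = -1.946; w = -3.946 - 0.3·(-1.946) = -3.3622

-3.3622


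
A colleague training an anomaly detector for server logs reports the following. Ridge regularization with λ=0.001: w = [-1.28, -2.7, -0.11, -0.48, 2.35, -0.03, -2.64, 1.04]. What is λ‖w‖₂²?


‖w‖₂² = (-1.28)² + (-2.7)² + (-0.11)² + (-0.48)² + (2.35)² + (-0.03)² + (-2.64)² + (1.04)²
     = 1.6384 + 7.29 + 0.0121 + 0.2304 + 5.5225 + 0.0009 + 6.9696 + 1.0816
     = 22.7455
λ·‖w‖₂² = 0.001·22.7455 = 0.022746

0.022746


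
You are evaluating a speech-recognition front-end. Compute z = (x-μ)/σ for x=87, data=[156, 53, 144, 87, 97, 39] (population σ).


μ = 96, σ = 42.9806
z = (87 - 96)/42.9806 = -0.2094

-0.2094


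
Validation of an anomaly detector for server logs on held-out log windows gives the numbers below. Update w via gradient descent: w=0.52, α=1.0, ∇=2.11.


w_new = w - α·∇
= 0.52 - 1.0·2.11
= 0.52 - 2.11
= -1.59

-1.59


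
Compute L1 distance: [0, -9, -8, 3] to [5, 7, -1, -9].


d = |0-5| + |-9-7| + |-8+ 1| + |3+ 9|
  = 5 + 16 + 7 + 12
  = 40

40


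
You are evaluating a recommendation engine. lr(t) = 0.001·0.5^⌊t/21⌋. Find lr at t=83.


n_drops = ⌊83/21⌋ = 3
lr = 0.001·0.5^3 = 0.001·0.125 = 0.000125

0.000125


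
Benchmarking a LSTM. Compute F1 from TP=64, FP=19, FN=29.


Precision = 64/83 = 0.7711
Recall = 64/93 = 0.6882
F1 = 2·P·R/(P+R) = 2·TP/(2·TP+FP+FN) = 128/(128+19+29) = 128/176 = 0.7273

0.7273


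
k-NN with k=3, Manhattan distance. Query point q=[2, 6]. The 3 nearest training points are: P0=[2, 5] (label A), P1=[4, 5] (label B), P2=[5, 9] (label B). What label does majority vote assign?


d(q,P0) = 1  (label A)
d(q,P1) = 3  (label B)
d(q,P2) = 6  (label B)
Votes: A=1, B=2
Majority → B

B


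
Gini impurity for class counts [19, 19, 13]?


Probabilities: [19/51, 19/51, 13/51] ≈ [0.3725, 0.3725, 0.2549]
Σpᵢ² = (361 + 361 + 169)/51² = 891/2601
Gini = 1 - Σpᵢ² = 1 - 891/2601 = 0.6574

0.6574


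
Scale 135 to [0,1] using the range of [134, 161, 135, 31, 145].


min=31, max=161
(135-31)/(161-31) = 104/130 = 0.8

0.8


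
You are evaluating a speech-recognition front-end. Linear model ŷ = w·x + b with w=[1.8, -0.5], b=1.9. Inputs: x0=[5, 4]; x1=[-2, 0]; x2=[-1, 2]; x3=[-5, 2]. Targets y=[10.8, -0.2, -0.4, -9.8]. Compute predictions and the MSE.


ŷ0 = (1.8)·(5) + (-0.5)·(4) + 1.9 = 8.9
ŷ1 = (1.8)·(-2) + (-0.5)·(0) + 1.9 = -1.7
ŷ2 = (1.8)·(-1) + (-0.5)·(2) + 1.9 = -0.9
ŷ3 = (1.8)·(-5) + (-0.5)·(2) + 1.9 = -8.1
errors² = [3.61, 2.25, 0.25, 2.89]
MSE = 9.0000/4 = 2.25

2.25


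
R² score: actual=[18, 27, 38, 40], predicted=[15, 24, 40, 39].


ȳ = 30.75
SS_res = Σ(y-ŷ)² = 23
SS_tot = Σ(y-ȳ)² = 314.75
R² = 1 - SS_res/SS_tot = 1 - 0.0731 = 0.9269

0.9269


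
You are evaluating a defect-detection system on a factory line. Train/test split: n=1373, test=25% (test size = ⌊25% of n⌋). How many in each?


Test = ⌊1373·25/100⌋ = 343
Train = 1373 - 343 = 1030

Train: 1030, Test: 343


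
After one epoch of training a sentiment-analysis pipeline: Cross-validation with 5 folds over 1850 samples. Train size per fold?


Fold size = 1850/5 = 370
Training per fold = 1850 - 370 = 1480

1480


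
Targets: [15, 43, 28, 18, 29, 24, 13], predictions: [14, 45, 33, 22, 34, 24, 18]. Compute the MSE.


Squared errors: (15-14)²=1, (43-45)²=4, (28-33)²=25, (18-22)²=16, (29-34)²=25, (24-24)²=0, (13-18)²=25
Sum = 96
MSE = 96/7 = 96/7

96/7


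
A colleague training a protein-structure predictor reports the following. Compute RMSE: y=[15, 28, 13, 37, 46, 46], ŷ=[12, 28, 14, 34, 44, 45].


MSE = 24/6 = 4
RMSE = √(24/6) = 2.0

2.0


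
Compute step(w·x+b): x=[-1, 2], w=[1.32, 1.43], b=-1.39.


z = (-1)·(1.32) + (2)·(1.43) - 1.39
  = 0.15
step(z) = 1 (z≥0)

1


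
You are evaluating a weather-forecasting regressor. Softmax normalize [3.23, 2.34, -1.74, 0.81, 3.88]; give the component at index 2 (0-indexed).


Exponentials: e^3.23=25.2797, e^2.34=10.3812, e^-1.74=0.1755, e^0.81=2.2479, e^3.88=48.4242
Sum = 86.5085
Softmax = [0.2922, 0.12, 0.002, 0.026, 0.5598]
p[2] = 0.1755/86.5085 = 0.002

0.002


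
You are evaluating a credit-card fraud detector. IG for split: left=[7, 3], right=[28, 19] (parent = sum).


Parent = [35, 22], H_parent = 0.9621
H_left = 0.8813 (n=10), H_right = 0.9734 (n=47)
H_children = (10/57)·0.8813 + (47/57)·0.9734 = 0.9572
IG = 0.9621 - 0.9572 = 0.0049

0.0049


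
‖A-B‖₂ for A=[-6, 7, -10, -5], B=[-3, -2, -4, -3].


d = √((-6+ 3)² + (7+ 2)² + (-10+ 4)² + (-5+ 3)²)
  = √(9 + 81 + 36 + 4)
  = √130 = 11.4018

11.4018


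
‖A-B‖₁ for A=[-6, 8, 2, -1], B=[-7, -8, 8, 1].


d = |-6+ 7| + |8+ 8| + |2-8| + |-1-1|
  = 1 + 16 + 6 + 2
  = 25

25


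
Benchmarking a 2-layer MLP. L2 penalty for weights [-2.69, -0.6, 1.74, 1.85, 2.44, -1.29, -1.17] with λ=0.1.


‖w‖₂² = (-2.69)² + (-0.6)² + (1.74)² + (1.85)² + (2.44)² + (-1.29)² + (-1.17)²
     = 7.2361 + 0.36 + 3.0276 + 3.4225 + 5.9536 + 1.6641 + 1.3689
     = 23.0328
λ·‖w‖₂² = 0.1·23.0328 = 2.30328

2.30328


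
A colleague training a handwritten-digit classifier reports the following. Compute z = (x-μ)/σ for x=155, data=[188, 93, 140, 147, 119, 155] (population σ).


μ = 140.3333, σ = 29.5165
z = (155 - 140.3333)/29.5165 = 0.4969

0.4969


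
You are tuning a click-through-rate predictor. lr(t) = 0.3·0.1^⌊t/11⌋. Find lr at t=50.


n_drops = ⌊50/11⌋ = 4
lr = 0.3·0.1^4 = 0.3·0.0001 = 0.00003

0.00003


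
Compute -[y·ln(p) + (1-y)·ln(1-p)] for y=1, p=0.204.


BCE = -[y·ln(p) + (1-y)·ln(1-p)]
= -1·ln(0.204) - 0
= -ln(0.204) = 1.5896

1.5896


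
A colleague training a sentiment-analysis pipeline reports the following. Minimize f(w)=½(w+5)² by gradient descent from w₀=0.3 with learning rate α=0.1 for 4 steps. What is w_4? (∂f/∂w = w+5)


step 1: grad = 0.3+5 = 5.3; w = 0.3 - 0.1·(5.3) = -0.23
step 2: grad = -0.23+5 = 4.77; w = -0.23 - 0.1·(4.77) = -0.707
step 3: grad = -0.707+5 = 4.293; w = -0.707 - 0.1·(4.293) = -1.1363
step 4: grad = -1.1363+5 = 3.8637; w = -1.1363 - 0.1·(3.8637) = -1.52267

-1.52267


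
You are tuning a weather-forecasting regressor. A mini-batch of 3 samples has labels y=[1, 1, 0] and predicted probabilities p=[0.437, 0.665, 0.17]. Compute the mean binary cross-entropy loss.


L[0] = -ln(0.437) = 0.8278
L[1] = -ln(0.665) = 0.408
L[2] = -ln(1-0.17) = -ln(0.83) = 0.1863
mean = (0.8278 + 0.408 + 0.1863)/3 = 0.474

0.474


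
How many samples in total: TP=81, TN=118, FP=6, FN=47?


Total = TP + TN + FP + FN
= 81 + 118 + 6 + 47
= 252
(Predicted positive: 87, predicted negative: 165)

252


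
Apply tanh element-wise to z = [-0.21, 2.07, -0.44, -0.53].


tanh(-0.21) = -0.207
tanh(2.07) = 0.9687
tanh(-0.44) = -0.4136
tanh(-0.53) = -0.4854
result = [-0.207, 0.9687, -0.4136, -0.4854]

[-0.207, 0.9687, -0.4136, -0.4854]


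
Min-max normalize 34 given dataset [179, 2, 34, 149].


min=2, max=179
(34-2)/(179-2) = 32/177 = 0.1808

0.1808


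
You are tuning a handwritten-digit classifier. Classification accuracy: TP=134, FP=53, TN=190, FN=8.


Accuracy = (TP+TN)/(TP+TN+FP+FN)
= (134+190)/(385)
= 324/385 = 84.16%

84.16%


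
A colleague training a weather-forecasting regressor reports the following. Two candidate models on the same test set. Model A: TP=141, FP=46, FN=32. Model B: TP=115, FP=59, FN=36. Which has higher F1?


Model A: P=141/187=0.754, R=141/173=0.815, F1=2PR/(P+R)=2TP/(2TP+FP+FN)=282/360=0.7833
Model B: P=115/174=0.6609, R=115/151=0.7616, F1=2PR/(P+R)=2TP/(2TP+FP+FN)=230/325=0.7077
0.7833 > 0.7077 → Model A

Model A


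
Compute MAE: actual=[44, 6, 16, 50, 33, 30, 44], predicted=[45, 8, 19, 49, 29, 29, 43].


Absolute errors: |44-45|=1, |6-8|=2, |16-19|=3, |50-49|=1, |33-29|=4, |30-29|=1, |44-43|=1
Sum = 13
MAE = 13/7 = 13/7

13/7


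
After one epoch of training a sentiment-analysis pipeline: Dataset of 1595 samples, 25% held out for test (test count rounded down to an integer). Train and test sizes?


Test = ⌊1595·25/100⌋ = 398
Train = 1595 - 398 = 1197

Train: 1197, Test: 398


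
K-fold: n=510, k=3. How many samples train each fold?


Fold size = 510/3 = 170
Training per fold = 510 - 170 = 340

340


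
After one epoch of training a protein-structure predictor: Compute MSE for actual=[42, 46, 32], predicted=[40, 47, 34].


Squared errors: (42-40)²=4, (46-47)²=1, (32-34)²=4
Sum = 9
MSE = 9/3 = 3

3


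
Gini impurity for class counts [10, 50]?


Probabilities: [10/60, 50/60] ≈ [0.1667, 0.8333]
Σpᵢ² = (100 + 2500)/60² = 2600/3600
Gini = 1 - Σpᵢ² = 1 - 2600/3600 = 0.2778

0.2778


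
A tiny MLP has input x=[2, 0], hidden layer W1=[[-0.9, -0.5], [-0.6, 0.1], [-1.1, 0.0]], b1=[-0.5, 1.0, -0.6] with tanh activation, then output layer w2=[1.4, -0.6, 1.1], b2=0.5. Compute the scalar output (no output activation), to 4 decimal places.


z1[0] = (-0.9)·(2) + (-0.5)·(0) - 0.5 = -2.3
z1[1] = (-0.6)·(2) + (0.1)·(0) + 1.0 = -0.2
z1[2] = (-1.1)·(2) + (0.0)·(0) - 0.6 = -2.8
h = tanh(z1) = [-0.9801, -0.1974, -0.9926]
output = (1.4)·(-0.9801) + (-0.6)·(-0.1974) + (1.1)·(-0.9926) + 0.5 = -1.8456

-1.8456


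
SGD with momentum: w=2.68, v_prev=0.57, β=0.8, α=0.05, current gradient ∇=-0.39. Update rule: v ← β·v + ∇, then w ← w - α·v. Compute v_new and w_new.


v_new = 0.8·0.57 - 0.39 = 0.456 - 0.39 = 0.066
w_new = 2.68 - 0.05·0.066 = 2.68 - 0.0033 = 2.6767

v_new=0.066, w_new=2.6767


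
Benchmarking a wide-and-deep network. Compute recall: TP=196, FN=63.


Recall = TP/(TP+FN)
= 196/(196+63)
= 196/259 = 75.68%

75.68%


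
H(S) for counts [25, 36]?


Probabilities: [25/61, 36/61] ≈ [0.4098, 0.5902]
H = -((25/61)·log₂(25/61) + (36/61)·log₂(36/61))
  = 0.9764 bits

0.9764 bits


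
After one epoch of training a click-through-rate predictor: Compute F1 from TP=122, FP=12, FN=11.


Precision = 122/134 = 0.9104
Recall = 122/133 = 0.9173
F1 = 2·P·R/(P+R) = 2·TP/(2·TP+FP+FN) = 244/(244+12+11) = 244/267 = 0.9139

0.9139


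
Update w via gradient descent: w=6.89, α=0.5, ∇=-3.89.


w_new = w - α·∇
= 6.89 - 0.5·-3.89
= 6.89 + 1.945
= 8.835

8.835


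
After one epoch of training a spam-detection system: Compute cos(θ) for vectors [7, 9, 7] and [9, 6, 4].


A·B = 7·9 + 9·6 + 7·4 = 145
‖A‖ = √179 = 13.3791, ‖B‖ = √133 = 11.5326
cos = 145/(√179·√133) = 145/√23807 = 0.9398

0.9398


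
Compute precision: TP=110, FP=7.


Precision = TP/(TP+FP)
= 110/(110+7)
= 110/117 = 94.02%

94.02%


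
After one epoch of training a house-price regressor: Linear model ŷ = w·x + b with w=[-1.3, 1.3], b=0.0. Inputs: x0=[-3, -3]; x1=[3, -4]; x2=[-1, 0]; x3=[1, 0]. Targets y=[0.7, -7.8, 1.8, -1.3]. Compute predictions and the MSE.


ŷ0 = (-1.3)·(-3) + (1.3)·(-3) + 0.0 = 0.0
ŷ1 = (-1.3)·(3) + (1.3)·(-4) + 0.0 = -9.1
ŷ2 = (-1.3)·(-1) + (1.3)·(0) + 0.0 = 1.3
ŷ3 = (-1.3)·(1) + (1.3)·(0) + 0.0 = -1.3
errors² = [0.49, 1.69, 0.25, 0.0]
MSE = 2.4300/4 = 0.6075

0.6075


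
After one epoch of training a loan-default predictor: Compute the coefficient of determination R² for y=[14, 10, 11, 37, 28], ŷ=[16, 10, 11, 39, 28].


ȳ = 20
SS_res = Σ(y-ŷ)² = 8
SS_tot = Σ(y-ȳ)² = 570
R² = 1 - SS_res/SS_tot = 1 - 0.014 = 0.986

0.986


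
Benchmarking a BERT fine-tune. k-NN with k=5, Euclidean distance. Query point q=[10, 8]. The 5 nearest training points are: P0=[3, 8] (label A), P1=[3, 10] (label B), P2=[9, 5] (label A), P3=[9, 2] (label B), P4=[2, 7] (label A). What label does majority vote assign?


d(q,P0) = 7.0  (label A)
d(q,P1) = 7.2801  (label B)
d(q,P2) = 3.1623  (label A)
d(q,P3) = 6.0828  (label B)
d(q,P4) = 8.0623  (label A)
Votes: A=3, B=2
Majority → A

A


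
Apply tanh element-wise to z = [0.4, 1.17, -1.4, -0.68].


tanh(0.4) = 0.3799
tanh(1.17) = 0.8243
tanh(-1.4) = -0.8854
tanh(-0.68) = -0.5915
result = [0.3799, 0.8243, -0.8854, -0.5915]

[0.3799, 0.8243, -0.8854, -0.5915]


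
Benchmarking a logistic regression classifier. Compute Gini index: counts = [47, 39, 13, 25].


Probabilities: [47/124, 39/124, 13/124, 25/124] ≈ [0.379, 0.3145, 0.1048, 0.2016]
Σpᵢ² = (2209 + 1521 + 169 + 625)/124² = 4524/15376
Gini = 1 - Σpᵢ² = 1 - 4524/15376 = 0.7058

0.7058


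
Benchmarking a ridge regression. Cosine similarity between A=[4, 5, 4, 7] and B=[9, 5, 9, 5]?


A·B = 4·9 + 5·5 + 4·9 + 7·5 = 132
‖A‖ = √106 = 10.2956, ‖B‖ = √212 = 14.5602
cos = 132/(√106·√212) = 132/√22472 = 0.8805

0.8805


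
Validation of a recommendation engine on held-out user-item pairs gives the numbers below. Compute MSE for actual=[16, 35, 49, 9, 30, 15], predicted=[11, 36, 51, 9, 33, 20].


Squared errors: (16-11)²=25, (35-36)²=1, (49-51)²=4, (9-9)²=0, (30-33)²=9, (15-20)²=25
Sum = 64
MSE = 64/6 = 32/3

32/3


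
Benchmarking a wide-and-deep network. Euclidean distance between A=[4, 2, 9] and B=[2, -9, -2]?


d = √((4-2)² + (2+ 9)² + (9+ 2)²)
  = √(4 + 121 + 121)
  = √246 = 15.6844

15.6844


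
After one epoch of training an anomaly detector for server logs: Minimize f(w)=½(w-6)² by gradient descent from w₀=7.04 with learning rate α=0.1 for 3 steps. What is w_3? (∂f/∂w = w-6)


step 1: grad = 7.04-6 = 1.04; w = 7.04 - 0.1·(1.04) = 6.936
step 2: grad = 6.936-6 = 0.936; w = 6.936 - 0.1·(0.936) = 6.8424
step 3: grad = 6.8424-6 = 0.8424; w = 6.8424 - 0.1·(0.8424) = 6.75816

6.75816


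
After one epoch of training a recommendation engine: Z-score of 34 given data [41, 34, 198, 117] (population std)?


μ = 97.5, σ = 66.5301
z = (34 - 97.5)/66.5301 = -0.9545

-0.9545


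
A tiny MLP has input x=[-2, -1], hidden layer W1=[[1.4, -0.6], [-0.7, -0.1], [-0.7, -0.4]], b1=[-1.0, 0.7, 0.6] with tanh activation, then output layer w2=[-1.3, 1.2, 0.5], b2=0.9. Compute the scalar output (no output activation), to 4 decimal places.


z1[0] = (1.4)·(-2) + (-0.6)·(-1) - 1.0 = -3.2
z1[1] = (-0.7)·(-2) + (-0.1)·(-1) + 0.7 = 2.2
z1[2] = (-0.7)·(-2) + (-0.4)·(-1) + 0.6 = 2.4
h = tanh(z1) = [-0.9967, 0.9757, 0.9837]
output = (-1.3)·(-0.9967) + (1.2)·(0.9757) + (0.5)·(0.9837) + 0.9 = 3.8584

3.8584


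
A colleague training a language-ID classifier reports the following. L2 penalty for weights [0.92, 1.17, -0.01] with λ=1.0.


‖w‖₂² = (0.92)² + (1.17)² + (-0.01)²
     = 0.8464 + 1.3689 + 0.0001
     = 2.2154
λ·‖w‖₂² = 1.0·2.2154 = 2.2154

2.2154


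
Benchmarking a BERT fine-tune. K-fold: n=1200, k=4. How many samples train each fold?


Fold size = 1200/4 = 300
Training per fold = 1200 - 300 = 900

900


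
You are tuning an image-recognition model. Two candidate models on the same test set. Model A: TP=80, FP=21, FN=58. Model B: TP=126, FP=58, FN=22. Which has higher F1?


Model A: P=80/101=0.7921, R=80/138=0.5797, F1=2PR/(P+R)=2TP/(2TP+FP+FN)=160/239=0.6695
Model B: P=126/184=0.6848, R=126/148=0.8514, F1=2PR/(P+R)=2TP/(2TP+FP+FN)=252/332=0.759
0.6695 < 0.759 → Model B

Model B


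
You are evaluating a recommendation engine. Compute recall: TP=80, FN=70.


Recall = TP/(TP+FN)
= 80/(80+70)
= 80/150 = 53.33%

53.33%


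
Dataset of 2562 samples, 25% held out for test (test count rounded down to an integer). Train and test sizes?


Test = ⌊2562·25/100⌋ = 640
Train = 2562 - 640 = 1922

Train: 1922, Test: 640


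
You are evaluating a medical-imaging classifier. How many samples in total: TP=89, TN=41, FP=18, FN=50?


Total = TP + TN + FP + FN
= 89 + 41 + 18 + 50
= 198
(Predicted positive: 107, predicted negative: 91)

198


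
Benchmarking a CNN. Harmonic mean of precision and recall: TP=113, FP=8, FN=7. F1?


Precision = 113/121 = 0.9339
Recall = 113/120 = 0.9417
F1 = 2·P·R/(P+R) = 2·TP/(2·TP+FP+FN) = 226/(226+8+7) = 226/241 = 0.9378

0.9378


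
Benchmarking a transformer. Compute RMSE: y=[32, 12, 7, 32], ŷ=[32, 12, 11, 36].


MSE = 32/4 = 8
RMSE = √(32/4) = 2.8284

2.8284


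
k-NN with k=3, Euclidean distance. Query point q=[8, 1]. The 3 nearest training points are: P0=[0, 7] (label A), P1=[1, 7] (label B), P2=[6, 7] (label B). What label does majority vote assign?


d(q,P0) = 10.0  (label A)
d(q,P1) = 9.2195  (label B)
d(q,P2) = 6.3246  (label B)
Votes: A=1, B=2
Majority → B

B


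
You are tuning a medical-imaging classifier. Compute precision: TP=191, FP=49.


Precision = TP/(TP+FP)
= 191/(191+49)
= 191/240 = 79.58%

79.58%


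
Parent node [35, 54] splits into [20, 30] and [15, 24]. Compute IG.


Parent = [35, 54], H_parent = 0.9669
H_left = 0.971 (n=50), H_right = 0.9612 (n=39)
H_children = (50/89)·0.971 + (39/89)·0.9612 = 0.9667
IG = 0.9669 - 0.9667 = 0.0002

0.0002


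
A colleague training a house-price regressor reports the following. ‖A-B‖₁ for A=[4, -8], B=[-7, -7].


d = |4+ 7| + |-8+ 7|
  = 11 + 1
  = 12

12


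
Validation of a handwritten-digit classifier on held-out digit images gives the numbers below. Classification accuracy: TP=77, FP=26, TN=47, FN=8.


Accuracy = (TP+TN)/(TP+TN+FP+FN)
= (77+47)/(158)
= 124/158 = 78.48%

78.48%


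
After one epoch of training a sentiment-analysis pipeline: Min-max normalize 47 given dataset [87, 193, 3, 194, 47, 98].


min=3, max=194
(47-3)/(194-3) = 44/191 = 0.2304

0.2304


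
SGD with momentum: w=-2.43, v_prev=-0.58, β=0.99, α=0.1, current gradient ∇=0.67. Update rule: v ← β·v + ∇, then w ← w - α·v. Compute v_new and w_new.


v_new = 0.99·-0.58 + 0.67 = -0.5742 + 0.67 = 0.0958
w_new = -2.43 - 0.1·0.0958 = -2.43 - 0.00958 = -2.43958

v_new=0.0958, w_new=-2.43958


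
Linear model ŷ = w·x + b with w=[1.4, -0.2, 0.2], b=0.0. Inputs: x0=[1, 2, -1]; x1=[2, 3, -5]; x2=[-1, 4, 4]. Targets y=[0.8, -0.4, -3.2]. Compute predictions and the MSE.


ŷ0 = (1.4)·(1) + (-0.2)·(2) + (0.2)·(-1) + 0.0 = 0.8
ŷ1 = (1.4)·(2) + (-0.2)·(3) + (0.2)·(-5) + 0.0 = 1.2
ŷ2 = (1.4)·(-1) + (-0.2)·(4) + (0.2)·(4) + 0.0 = -1.4
errors² = [0.0, 2.56, 3.24]
MSE = 5.8000/3 = 1.9333

1.9333


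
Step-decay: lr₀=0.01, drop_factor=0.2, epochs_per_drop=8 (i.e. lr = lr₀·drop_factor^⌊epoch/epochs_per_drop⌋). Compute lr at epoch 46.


n_drops = ⌊46/8⌋ = 5
lr = 0.01·0.2^5 = 0.01·0.00032 = 0.0000032

0.0000032


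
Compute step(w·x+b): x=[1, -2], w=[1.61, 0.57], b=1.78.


z = (1)·(1.61) + (-2)·(0.57) + 1.78
  = 2.25
step(z) = 1 (z≥0)

1


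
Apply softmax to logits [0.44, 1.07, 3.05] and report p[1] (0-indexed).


Exponentials: e^0.44=1.5527, e^1.07=2.9154, e^3.05=21.1153
Sum = 25.5834
Softmax = [0.0607, 0.114, 0.8254]
p[1] = 2.9154/25.5834 = 0.114

0.114


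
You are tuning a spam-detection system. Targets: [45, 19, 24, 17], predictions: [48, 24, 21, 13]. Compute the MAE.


Absolute errors: |45-48|=3, |19-24|=5, |24-21|=3, |17-13|=4
Sum = 15
MAE = 15/4 = 15/4

15/4


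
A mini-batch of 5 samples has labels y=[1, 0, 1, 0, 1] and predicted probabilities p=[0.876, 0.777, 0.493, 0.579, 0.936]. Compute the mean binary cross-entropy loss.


L[0] = -ln(0.876) = 0.1324
L[1] = -ln(1-0.777) = -ln(0.223) = 1.5006
L[2] = -ln(0.493) = 0.7072
L[3] = -ln(1-0.579) = -ln(0.421) = 0.8651
L[4] = -ln(0.936) = 0.0661
mean = (0.1324 + 1.5006 + 0.7072 + 0.8651 + 0.0661)/5 = 0.6543

0.6543


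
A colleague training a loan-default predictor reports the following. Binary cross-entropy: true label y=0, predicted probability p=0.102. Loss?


BCE = -[y·ln(p) + (1-y)·ln(1-p)]
= -0 - 1·ln(1-0.102)
= -ln(0.898) = 0.1076

0.1076


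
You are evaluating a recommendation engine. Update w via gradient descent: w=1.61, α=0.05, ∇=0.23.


w_new = w - α·∇
= 1.61 - 0.05·0.23
= 1.61 - 0.0115
= 1.5985

1.5985


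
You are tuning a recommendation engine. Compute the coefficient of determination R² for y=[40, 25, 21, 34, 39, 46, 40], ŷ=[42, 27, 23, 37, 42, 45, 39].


ȳ = 35
SS_res = Σ(y-ŷ)² = 32
SS_tot = Σ(y-ȳ)² = 484
R² = 1 - SS_res/SS_tot = 1 - 0.0661 = 0.9339

0.9339


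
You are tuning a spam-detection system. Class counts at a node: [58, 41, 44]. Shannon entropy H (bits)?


Probabilities: [58/143, 41/143, 44/143] ≈ [0.4056, 0.2867, 0.3077]
H = -((58/143)·log₂(58/143) + (41/143)·log₂(41/143) + (44/143)·log₂(44/143))
  = 1.568 bits

1.568 bits


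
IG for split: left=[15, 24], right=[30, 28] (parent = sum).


Parent = [45, 52], H_parent = 0.9962
H_left = 0.9612 (n=39), H_right = 0.9991 (n=58)
H_children = (39/97)·0.9612 + (58/97)·0.9991 = 0.9839
IG = 0.9962 - 0.9839 = 0.0123

0.0123


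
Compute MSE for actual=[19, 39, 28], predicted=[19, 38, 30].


Squared errors: (19-19)²=0, (39-38)²=1, (28-30)²=4
Sum = 5
MSE = 5/3 = 5/3

5/3


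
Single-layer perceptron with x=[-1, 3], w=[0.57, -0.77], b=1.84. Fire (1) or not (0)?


z = (-1)·(0.57) + (3)·(-0.77) + 1.84
  = -1.04
step(z) = 0 (z<0)

0


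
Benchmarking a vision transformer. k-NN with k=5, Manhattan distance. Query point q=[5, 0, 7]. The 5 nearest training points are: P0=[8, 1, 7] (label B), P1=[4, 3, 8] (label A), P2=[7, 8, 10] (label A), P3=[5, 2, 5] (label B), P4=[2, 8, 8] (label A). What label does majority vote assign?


d(q,P0) = 4  (label B)
d(q,P1) = 5  (label A)
d(q,P2) = 13  (label A)
d(q,P3) = 4  (label B)
d(q,P4) = 12  (label A)
Votes: A=3, B=2
Majority → A

A


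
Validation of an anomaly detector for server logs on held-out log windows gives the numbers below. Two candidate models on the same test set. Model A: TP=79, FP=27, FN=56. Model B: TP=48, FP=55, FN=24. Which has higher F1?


Model A: P=79/106=0.7453, R=79/135=0.5852, F1=2PR/(P+R)=2TP/(2TP+FP+FN)=158/241=0.6556
Model B: P=48/103=0.466, R=48/72=0.6667, F1=2PR/(P+R)=2TP/(2TP+FP+FN)=96/175=0.5486
0.6556 > 0.5486 → Model A

Model A


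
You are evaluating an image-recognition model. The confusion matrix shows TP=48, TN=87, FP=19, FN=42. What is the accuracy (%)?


Accuracy = (TP+TN)/(TP+TN+FP+FN)
= (48+87)/(196)
= 135/196 = 68.88%

68.88%


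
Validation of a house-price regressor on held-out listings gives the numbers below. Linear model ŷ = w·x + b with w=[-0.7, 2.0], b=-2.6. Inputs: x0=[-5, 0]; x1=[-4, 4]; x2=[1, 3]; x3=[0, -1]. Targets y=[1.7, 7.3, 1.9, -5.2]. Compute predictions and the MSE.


ŷ0 = (-0.7)·(-5) + (2.0)·(0) - 2.6 = 0.9
ŷ1 = (-0.7)·(-4) + (2.0)·(4) - 2.6 = 8.2
ŷ2 = (-0.7)·(1) + (2.0)·(3) - 2.6 = 2.7
ŷ3 = (-0.7)·(0) + (2.0)·(-1) - 2.6 = -4.6
errors² = [0.64, 0.81, 0.64, 0.36]
MSE = 2.4500/4 = 0.6125

0.6125


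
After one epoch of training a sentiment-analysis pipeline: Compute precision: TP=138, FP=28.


Precision = TP/(TP+FP)
= 138/(138+28)
= 138/166 = 83.13%

83.13%


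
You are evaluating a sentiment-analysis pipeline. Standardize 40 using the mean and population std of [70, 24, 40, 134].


μ = 67, σ = 42.0595
z = (40 - 67)/42.0595 = -0.6419

-0.6419


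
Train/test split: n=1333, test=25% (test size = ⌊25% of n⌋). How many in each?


Test = ⌊1333·25/100⌋ = 333
Train = 1333 - 333 = 1000

Train: 1000, Test: 333


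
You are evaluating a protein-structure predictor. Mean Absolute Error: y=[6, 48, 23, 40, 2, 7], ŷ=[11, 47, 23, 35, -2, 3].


Absolute errors: |6-11|=5, |48-47|=1, |23-23|=0, |40-35|=5, |2+ 2|=4, |7-3|=4
Sum = 19
MAE = 19/6 = 19/6

19/6


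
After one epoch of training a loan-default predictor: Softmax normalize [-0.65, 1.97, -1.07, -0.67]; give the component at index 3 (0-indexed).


Exponentials: e^-0.65=0.522, e^1.97=7.1707, e^-1.07=0.343, e^-0.67=0.5117
Sum = 8.5474
Softmax = [0.0611, 0.8389, 0.0401, 0.0599]
p[3] = 0.5117/8.5474 = 0.0599

0.0599


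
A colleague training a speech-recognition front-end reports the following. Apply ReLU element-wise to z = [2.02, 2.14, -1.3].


ReLU(2.02) = max(0, 2.02) = 2.02
ReLU(2.14) = max(0, 2.14) = 2.14
ReLU(-1.3) = max(0, -1.3) = 0.0
result = [2.02, 2.14, 0.0]

[2.02, 2.14, 0.0]


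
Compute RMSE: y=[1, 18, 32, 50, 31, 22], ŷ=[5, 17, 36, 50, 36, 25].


MSE = 67/6 = 11.1667
RMSE = √(67/6) = 3.3417

3.3417


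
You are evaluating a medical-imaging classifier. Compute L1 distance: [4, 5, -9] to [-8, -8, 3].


d = |4+ 8| + |5+ 8| + |-9-3|
  = 12 + 13 + 12
  = 37

37


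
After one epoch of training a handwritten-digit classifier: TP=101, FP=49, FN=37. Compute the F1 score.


Precision = 101/150 = 0.6733
Recall = 101/138 = 0.7319
F1 = 2·P·R/(P+R) = 2·TP/(2·TP+FP+FN) = 202/(202+49+37) = 202/288 = 0.7014

0.7014


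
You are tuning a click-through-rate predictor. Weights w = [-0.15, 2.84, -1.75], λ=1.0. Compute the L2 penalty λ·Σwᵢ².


‖w‖₂² = (-0.15)² + (2.84)² + (-1.75)²
     = 0.0225 + 8.0656 + 3.0625
     = 11.1506
λ·‖w‖₂² = 1.0·11.1506 = 11.1506

11.1506


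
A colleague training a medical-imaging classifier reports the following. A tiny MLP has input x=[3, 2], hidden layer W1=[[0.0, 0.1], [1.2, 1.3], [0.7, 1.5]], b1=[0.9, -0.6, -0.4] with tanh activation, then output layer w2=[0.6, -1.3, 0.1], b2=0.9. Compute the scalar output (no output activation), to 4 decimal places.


z1[0] = (0.0)·(3) + (0.1)·(2) + 0.9 = 1.1
z1[1] = (1.2)·(3) + (1.3)·(2) - 0.6 = 5.6
z1[2] = (0.7)·(3) + (1.5)·(2) - 0.4 = 4.7
h = tanh(z1) = [0.8005, 1.0, 0.9998]
output = (0.6)·(0.8005) + (-1.3)·(1.0) + (0.1)·(0.9998) + 0.9 = 0.1803

0.1803


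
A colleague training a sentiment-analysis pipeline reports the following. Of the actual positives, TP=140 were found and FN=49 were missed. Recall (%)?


Recall = TP/(TP+FN)
= 140/(140+49)
= 140/189 = 74.07%

74.07%


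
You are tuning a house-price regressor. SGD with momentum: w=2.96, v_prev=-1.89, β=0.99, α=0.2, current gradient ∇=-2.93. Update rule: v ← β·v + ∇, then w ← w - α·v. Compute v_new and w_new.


v_new = 0.99·-1.89 - 2.93 = -1.8711 - 2.93 = -4.8011
w_new = 2.96 - 0.2·-4.8011 = 2.96 + 0.96022 = 3.92022

v_new=-4.8011, w_new=3.92022


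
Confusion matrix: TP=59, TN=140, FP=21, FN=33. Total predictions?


Total = TP + TN + FP + FN
= 59 + 140 + 21 + 33
= 253
(Predicted positive: 80, predicted negative: 173)

253


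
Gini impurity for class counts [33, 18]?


Probabilities: [33/51, 18/51] ≈ [0.6471, 0.3529]
Σpᵢ² = (1089 + 324)/51² = 1413/2601
Gini = 1 - Σpᵢ² = 1 - 1413/2601 = 0.4567

0.4567


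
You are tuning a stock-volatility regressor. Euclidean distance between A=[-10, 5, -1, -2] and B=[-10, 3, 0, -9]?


d = √((-10+ 10)² + (5-3)² + (-1-0)² + (-2+ 9)²)
  = √(0 + 4 + 1 + 49)
  = √54 = 7.3485

7.3485


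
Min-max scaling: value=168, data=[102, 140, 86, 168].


min=86, max=168
(168-86)/(168-86) = 82/82 = 1.0

1.0


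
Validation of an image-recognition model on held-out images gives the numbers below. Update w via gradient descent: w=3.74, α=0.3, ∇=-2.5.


w_new = w - α·∇
= 3.74 - 0.3·-2.5
= 3.74 + 0.75
= 4.49

4.49


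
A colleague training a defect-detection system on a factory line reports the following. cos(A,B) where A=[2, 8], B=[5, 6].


A·B = 2·5 + 8·6 = 58
‖A‖ = √68 = 8.2462, ‖B‖ = √61 = 7.8102
cos = 58/(√68·√61) = 58/√4148 = 0.9006

0.9006


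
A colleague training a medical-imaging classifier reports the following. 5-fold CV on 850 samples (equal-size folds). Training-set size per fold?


Fold size = 850/5 = 170
Training per fold = 850 - 170 = 680

680


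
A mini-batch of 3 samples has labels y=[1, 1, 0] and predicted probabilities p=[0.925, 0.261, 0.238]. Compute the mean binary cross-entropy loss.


L[0] = -ln(0.925) = 0.078
L[1] = -ln(0.261) = 1.3432
L[2] = -ln(1-0.238) = -ln(0.762) = 0.2718
mean = (0.078 + 1.3432 + 0.2718)/3 = 0.5643

0.5643


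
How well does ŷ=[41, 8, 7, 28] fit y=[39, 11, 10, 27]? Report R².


ȳ = 21.75
SS_res = Σ(y-ŷ)² = 23
SS_tot = Σ(y-ȳ)² = 578.75
R² = 1 - SS_res/SS_tot = 1 - 0.0397 = 0.9603

0.9603


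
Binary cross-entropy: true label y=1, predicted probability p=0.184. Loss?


BCE = -[y·ln(p) + (1-y)·ln(1-p)]
= -1·ln(0.184) - 0
= -ln(0.184) = 1.6928

1.6928


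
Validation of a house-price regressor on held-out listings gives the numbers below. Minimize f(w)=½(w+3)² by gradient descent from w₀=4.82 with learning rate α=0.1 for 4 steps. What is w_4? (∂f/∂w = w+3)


step 1: grad = 4.82+3 = 7.82; w = 4.82 - 0.1·(7.82) = 4.038
step 2: grad = 4.038+3 = 7.038; w = 4.038 - 0.1·(7.038) = 3.3342
step 3: grad = 3.3342+3 = 6.3342; w = 3.3342 - 0.1·(6.3342) = 2.70078
step 4: grad = 2.70078+3 = 5.70078; w = 2.70078 - 0.1·(5.70078) = 2.130702

2.130702


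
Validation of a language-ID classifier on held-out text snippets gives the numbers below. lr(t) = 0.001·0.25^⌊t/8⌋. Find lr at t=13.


n_drops = ⌊13/8⌋ = 1
lr = 0.001·0.25^1 = 0.001·0.25 = 0.00025

0.00025


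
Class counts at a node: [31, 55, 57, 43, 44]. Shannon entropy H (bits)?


Probabilities: [31/230, 55/230, 57/230, 43/230, 44/230] ≈ [0.1348, 0.2391, 0.2478, 0.187, 0.1913]
H = -((31/230)·log₂(31/230) + (55/230)·log₂(55/230) + (57/230)·log₂(57/230) + (43/230)·log₂(43/230) + (44/230)·log₂(44/230))
  = 2.2908 bits

2.2908 bits


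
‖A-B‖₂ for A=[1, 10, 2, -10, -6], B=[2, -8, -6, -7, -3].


d = √((1-2)² + (10+ 8)² + (2+ 6)² + (-10+ 7)² + (-6+ 3)²)
  = √(1 + 324 + 64 + 9 + 9)
  = √407 = 20.1742

20.1742


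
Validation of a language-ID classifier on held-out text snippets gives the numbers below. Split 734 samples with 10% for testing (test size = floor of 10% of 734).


Test = ⌊734·10/100⌋ = 73
Train = 734 - 73 = 661

Train: 661, Test: 73


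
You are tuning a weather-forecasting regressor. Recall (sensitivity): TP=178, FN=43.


Recall = TP/(TP+FN)
= 178/(178+43)
= 178/221 = 80.54%

80.54%


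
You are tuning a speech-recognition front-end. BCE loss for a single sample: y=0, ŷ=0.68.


BCE = -[y·ln(p) + (1-y)·ln(1-p)]
= -0 - 1·ln(1-0.68)
= -ln(0.32) = 1.1394

1.1394


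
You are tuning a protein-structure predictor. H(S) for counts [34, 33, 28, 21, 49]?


Probabilities: [34/165, 33/165, 28/165, 21/165, 49/165] ≈ [0.2061, 0.2, 0.1697, 0.1273, 0.297]
H = -((34/165)·log₂(34/165) + (33/165)·log₂(33/165) + (28/165)·log₂(28/165) + (21/165)·log₂(21/165) + (49/165)·log₂(49/165))
  = 2.2669 bits

2.2669 bits


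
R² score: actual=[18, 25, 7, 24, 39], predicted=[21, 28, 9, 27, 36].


ȳ = 22.6
SS_res = Σ(y-ŷ)² = 40
SS_tot = Σ(y-ȳ)² = 541.2
R² = 1 - SS_res/SS_tot = 1 - 0.0739 = 0.9261

0.9261


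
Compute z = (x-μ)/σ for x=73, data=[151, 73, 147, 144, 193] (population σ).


μ = 141.6, σ = 38.6554
z = (73 - 141.6)/38.6554 = -1.7747

-1.7747


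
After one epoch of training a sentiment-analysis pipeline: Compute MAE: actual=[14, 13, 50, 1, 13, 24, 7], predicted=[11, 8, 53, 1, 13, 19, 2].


Absolute errors: |14-11|=3, |13-8|=5, |50-53|=3, |1-1|=0, |13-13|=0, |24-19|=5, |7-2|=5
Sum = 21
MAE = 21/7 = 3

3


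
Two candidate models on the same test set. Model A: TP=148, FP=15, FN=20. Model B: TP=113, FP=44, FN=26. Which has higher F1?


Model A: P=148/163=0.908, R=148/168=0.881, F1=2PR/(P+R)=2TP/(2TP+FP+FN)=296/331=0.8943
Model B: P=113/157=0.7197, R=113/139=0.8129, F1=2PR/(P+R)=2TP/(2TP+FP+FN)=226/296=0.7635
0.8943 > 0.7635 → Model A

Model A


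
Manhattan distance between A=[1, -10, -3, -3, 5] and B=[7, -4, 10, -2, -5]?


d = |1-7| + |-10+ 4| + |-3-10| + |-3+ 2| + |5+ 5|
  = 6 + 6 + 13 + 1 + 10
  = 36

36


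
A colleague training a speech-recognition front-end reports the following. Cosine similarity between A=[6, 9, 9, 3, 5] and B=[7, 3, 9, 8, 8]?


A·B = 6·7 + 9·3 + 9·9 + 3·8 + 5·8 = 214
‖A‖ = √232 = 15.2315, ‖B‖ = √267 = 16.3401
cos = 214/(√232·√267) = 214/√61944 = 0.8598

0.8598


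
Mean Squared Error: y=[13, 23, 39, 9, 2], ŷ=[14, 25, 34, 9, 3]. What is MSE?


Squared errors: (13-14)²=1, (23-25)²=4, (39-34)²=25, (9-9)²=0, (2-3)²=1
Sum = 31
MSE = 31/5 = 31/5

31/5


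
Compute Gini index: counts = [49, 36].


Probabilities: [49/85, 36/85] ≈ [0.5765, 0.4235]
Σpᵢ² = (2401 + 1296)/85² = 3697/7225
Gini = 1 - Σpᵢ² = 1 - 3697/7225 = 0.4883

0.4883


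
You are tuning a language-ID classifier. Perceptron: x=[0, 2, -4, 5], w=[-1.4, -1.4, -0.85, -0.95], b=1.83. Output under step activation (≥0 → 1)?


z = (0)·(-1.4) + (2)·(-1.4) + (-4)·(-0.85) + (5)·(-0.95) + 1.83
  = -2.32
step(z) = 0 (z<0)

0


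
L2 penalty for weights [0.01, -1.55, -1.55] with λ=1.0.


‖w‖₂² = (0.01)² + (-1.55)² + (-1.55)²
     = 0.0001 + 2.4025 + 2.4025
     = 4.8051
λ·‖w‖₂² = 1.0·4.8051 = 4.8051

4.8051


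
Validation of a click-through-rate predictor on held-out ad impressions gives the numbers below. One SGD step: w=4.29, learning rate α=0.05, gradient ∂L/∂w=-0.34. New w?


w_new = w - α·∇
= 4.29 - 0.05·-0.34
= 4.29 + 0.017
= 4.307

4.307


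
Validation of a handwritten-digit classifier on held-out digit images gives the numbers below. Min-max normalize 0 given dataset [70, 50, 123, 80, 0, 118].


min=0, max=123
(0-0)/(123-0) = 0/123 = 0.0

0.0


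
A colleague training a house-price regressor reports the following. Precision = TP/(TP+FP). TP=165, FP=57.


Precision = TP/(TP+FP)
= 165/(165+57)
= 165/222 = 74.32%

74.32%


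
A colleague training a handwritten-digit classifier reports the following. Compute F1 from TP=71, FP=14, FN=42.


Precision = 71/85 = 0.8353
Recall = 71/113 = 0.6283
F1 = 2·P·R/(P+R) = 2·TP/(2·TP+FP+FN) = 142/(142+14+42) = 142/198 = 0.7172

0.7172


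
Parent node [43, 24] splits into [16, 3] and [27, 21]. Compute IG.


Parent = [43, 24], H_parent = 0.9412
H_left = 0.6292 (n=19), H_right = 0.9887 (n=48)
H_children = (19/67)·0.6292 + (48/67)·0.9887 = 0.8868
IG = 0.9412 - 0.8868 = 0.0544

0.0544


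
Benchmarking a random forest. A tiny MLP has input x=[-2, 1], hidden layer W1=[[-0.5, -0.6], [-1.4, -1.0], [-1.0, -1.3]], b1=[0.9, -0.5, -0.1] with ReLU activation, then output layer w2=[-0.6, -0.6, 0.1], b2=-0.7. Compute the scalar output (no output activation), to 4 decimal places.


z1[0] = (-0.5)·(-2) + (-0.6)·(1) + 0.9 = 1.3
z1[1] = (-1.4)·(-2) + (-1.0)·(1) - 0.5 = 1.3
z1[2] = (-1.0)·(-2) + (-1.3)·(1) - 0.1 = 0.6
h = ReLU(z1) = [1.3, 1.3, 0.6]
output = (-0.6)·(1.3) + (-0.6)·(1.3) + (0.1)·(0.6) - 0.7 = -2.2

-2.2


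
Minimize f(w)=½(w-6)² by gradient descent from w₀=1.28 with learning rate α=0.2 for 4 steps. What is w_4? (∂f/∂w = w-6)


step 1: grad = 1.28-6 = -4.72; w = 1.28 - 0.2·(-4.72) = 2.224
step 2: grad = 2.224-6 = -3.776; w = 2.224 - 0.2·(-3.776) = 2.9792
step 3: grad = 2.9792-6 = -3.0208; w = 2.9792 - 0.2·(-3.0208) = 3.58336
step 4: grad = 3.58336-6 = -2.41664; w = 3.58336 - 0.2·(-2.41664) = 4.066688

4.066688


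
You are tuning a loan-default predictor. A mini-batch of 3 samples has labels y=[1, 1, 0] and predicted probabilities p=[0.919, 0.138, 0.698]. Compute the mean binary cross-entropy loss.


L[0] = -ln(0.919) = 0.0845
L[1] = -ln(0.138) = 1.9805
L[2] = -ln(1-0.698) = -ln(0.302) = 1.1973
mean = (0.0845 + 1.9805 + 1.1973)/3 = 1.0874

1.0874
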